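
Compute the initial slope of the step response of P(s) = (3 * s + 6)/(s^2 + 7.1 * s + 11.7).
IVT: y'(0⁺) = lim_{s→∞} s²·Y(s) = lim_{s→∞} s·P(s).
deg(num) = 1, deg(den) = 2, relative degree = 1, so s·P(s) → (leading num)/(leading den) = 3/1 = 3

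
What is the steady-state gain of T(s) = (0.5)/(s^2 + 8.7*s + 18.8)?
DC gain = T(0) = num(0)/den(0) = 0.5/18.8 = 0.0266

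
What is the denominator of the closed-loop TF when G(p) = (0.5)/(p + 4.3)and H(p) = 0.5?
Characteristic poly = G_den * H_den + G_num * H_num = (p + 4.3) + (0.25) = p + 4.55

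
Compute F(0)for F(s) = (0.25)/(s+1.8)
DC gain = F(0) = num(0)/den(0) = 0.25/1.8 = 0.1389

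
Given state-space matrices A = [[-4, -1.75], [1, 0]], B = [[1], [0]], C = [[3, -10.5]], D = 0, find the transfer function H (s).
H(s) = C(sI - A)⁻¹B + D.
Characteristic polynomial det(sI - A) = s^2 + 4*s + 1.75.
Numerator from C·adj(sI-A)·B + D·det(sI-A) = 3*s - 10.5.
H(s) = (3*s - 10.5)/(s^2 + 4*s + 1.75)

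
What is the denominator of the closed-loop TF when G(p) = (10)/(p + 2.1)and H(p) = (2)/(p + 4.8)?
Characteristic poly = G_den * H_den + G_num * H_num = (p^2 + 6.9*p + 10.08) + (20) = p^2 + 6.9*p + 30.08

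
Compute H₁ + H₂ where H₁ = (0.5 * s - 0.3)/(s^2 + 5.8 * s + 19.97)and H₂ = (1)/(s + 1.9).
Parallel: H = H₁ + H₂ = (n₁·d₂ + n₂·d₁)/(d₁·d₂).
n₁·d₂ = 0.5*s^2 + 0.65*s - 0.57. n₂·d₁ = s^2 + 5.8*s + 19.97. Sum = 1.5*s^2 + 6.45*s + 19.4. d₁·d₂ = s^3 + 7.7*s^2 + 30.99*s + 37.943.
H(s) = (1.5*s^2 + 6.45*s + 19.4)/(s^3 + 7.7*s^2 + 30.99*s + 37.943)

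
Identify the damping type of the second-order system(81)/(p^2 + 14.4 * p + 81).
Standard form: ωn²/(p²+2ζωn·p+ωn²) gives ωn=9, ζ=0.8.
Underdamped (ζ = 0.8 < 1)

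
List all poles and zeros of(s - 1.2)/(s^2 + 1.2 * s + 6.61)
Set denominator = 0: s^2 + 1.2*s + 6.61 = 0 → Poles: -0.6 + 2.5j, -0.6 - 2.5j
Set numerator = 0: s - 1.2 = 0 → Zeros: 1.2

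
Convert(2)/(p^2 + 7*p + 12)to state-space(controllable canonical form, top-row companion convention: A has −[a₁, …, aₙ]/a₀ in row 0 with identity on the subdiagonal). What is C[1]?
Reachable canonical form: C = numerator coefficients (right-aligned, zero-padded to length n).
num = 2, C = [[0, 2]].
C[1] = 2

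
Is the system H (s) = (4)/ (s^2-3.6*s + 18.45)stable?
Denominator: s^2 - 3.6*s + 18.45. Poles: 1.8 + 3.9j, 1.8 - 3.9j. All Re(p)<0: No (unstable)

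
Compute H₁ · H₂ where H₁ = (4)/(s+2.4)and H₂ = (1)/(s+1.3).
Series: H = H₁ · H₂ = (n₁·n₂)/(d₁·d₂).
Num: n₁·n₂ = 4. Den: d₁·d₂ = s^2 + 3.7*s + 3.12.
H(s) = (4)/(s^2 + 3.7*s + 3.12)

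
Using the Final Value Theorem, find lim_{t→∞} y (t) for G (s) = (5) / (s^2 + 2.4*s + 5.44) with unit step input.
FVT: lim_{t→∞} y(t) = lim_{s→0} s*Y(s) where Y(s) = G(s)/s.
= lim_{s→0} G(s) = G(0) = num(0)/den(0) = 5/5.44 = 0.9191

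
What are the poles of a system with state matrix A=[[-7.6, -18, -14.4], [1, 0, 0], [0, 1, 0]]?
Eigenvalues solve det(λI - A) = 0.
Characteristic polynomial: λ^3 + 7.6*λ^2 + 18*λ + 14.4 = 0.
Factor: (λ + 4)(λ^2 + 3.6*λ + 3.6) = 0.
Roots: -1.8 + 0.6j, -1.8 - 0.6j, -4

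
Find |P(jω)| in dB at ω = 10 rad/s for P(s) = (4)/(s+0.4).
Substitute s = j*10: P(j10) = 0.0159744 - 0.399361j.
|P(j10)| = sqrt(Re² + Im²) = 0.3997.
20*log₁₀(0.3997) = -7.97 dB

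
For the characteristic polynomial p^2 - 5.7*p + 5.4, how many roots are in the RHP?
p^2 - 5.7*p + 5.4 = (p - 4.5)(p - 1.2). Poles: 1.2, 4.5. RHP poles (Re>0): 2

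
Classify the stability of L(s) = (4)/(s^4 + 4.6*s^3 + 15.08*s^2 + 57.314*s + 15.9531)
Denominator: s^4 + 4.6*s^3 + 15.08*s^2 + 57.314*s + 15.9531 = (s + 0.3)(s + 4.1)(s^2 + 0.2*s + 12.97). Poles: -0.1 + 3.6j, -0.1 - 3.6j, -0.3, -4.1. Stable (all poles in LHP)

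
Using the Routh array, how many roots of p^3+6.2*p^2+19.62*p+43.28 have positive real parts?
Routh array:
p^3: [1, 19.62]; p^2: [6.2, 43.28]; p^1: [12.6394]; p^0: [43.28]
First column: [1, 6.2, 12.6394, 43.28]. Sign changes = RHP roots = 0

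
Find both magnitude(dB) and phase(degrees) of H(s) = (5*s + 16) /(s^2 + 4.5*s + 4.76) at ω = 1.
Substitute s = j*1: H(j1) = 2.40377 - 1.54707j.
|H| = 20*log₁₀(sqrt(Re²+Im²)) = 9.12 dB.
∠H = atan2(Im, Re) = -32.77°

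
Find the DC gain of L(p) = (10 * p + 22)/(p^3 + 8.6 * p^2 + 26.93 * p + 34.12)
DC gain = L(0) = num(0)/den(0) = 22/34.12 = 0.6448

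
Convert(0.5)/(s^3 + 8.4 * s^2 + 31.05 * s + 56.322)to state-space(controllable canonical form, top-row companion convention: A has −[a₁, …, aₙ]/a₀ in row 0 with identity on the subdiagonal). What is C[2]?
Reachable canonical form: C = numerator coefficients (right-aligned, zero-padded to length n).
num = 0.5, C = [[0, 0, 0.5]].
C[2] = 0.5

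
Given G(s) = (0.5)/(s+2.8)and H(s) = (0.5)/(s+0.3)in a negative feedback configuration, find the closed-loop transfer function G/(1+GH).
Closed-loop T = G/(1+GH).
Numerator: G_num * H_den = 0.5*s + 0.15.
Denominator: G_den * H_den + G_num * H_num = (s^2 + 3.1*s + 0.84) + (0.25) = s^2 + 3.1*s + 1.09.
T(s) = (0.5*s + 0.15)/(s^2 + 3.1*s + 1.09)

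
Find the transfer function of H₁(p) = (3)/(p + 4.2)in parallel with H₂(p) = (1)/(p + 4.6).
Parallel: H = H₁ + H₂ = (n₁·d₂ + n₂·d₁)/(d₁·d₂).
n₁·d₂ = 3*p + 13.8. n₂·d₁ = p + 4.2. Sum = 4*p + 18. d₁·d₂ = p^2 + 8.8*p + 19.32.
H(p) = (4*p + 18)/(p^2 + 8.8*p + 19.32)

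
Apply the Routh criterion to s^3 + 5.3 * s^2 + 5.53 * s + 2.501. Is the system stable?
Routh array:
s^3: [1, 5.53]; s^2: [5.3, 2.501]; s^1: [5.05811]; s^0: [2.501]
First column: [1, 5.3, 5.05811, 2.501]. Sign changes = 0.
Yes, stable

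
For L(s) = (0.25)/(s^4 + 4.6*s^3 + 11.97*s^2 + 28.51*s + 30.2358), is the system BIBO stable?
Denominator: s^4 + 4.6*s^3 + 11.97*s^2 + 28.51*s + 30.2358 = (s + 2.3)(s + 2.1)(s^2 + 0.2*s + 6.26). Poles: -0.1 + 2.5j, -0.1 - 2.5j, -2.1, -2.3. All Re(p)<0: Yes (stable)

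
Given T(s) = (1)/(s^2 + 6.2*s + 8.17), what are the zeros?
Numerator is a nonzero constant (1) → Zeros: none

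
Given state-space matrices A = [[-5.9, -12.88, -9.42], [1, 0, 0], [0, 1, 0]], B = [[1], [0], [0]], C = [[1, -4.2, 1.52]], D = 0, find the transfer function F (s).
F(s) = C(sI - A)⁻¹B + D.
Characteristic polynomial det(sI - A) = s^3 + 5.9*s^2 + 12.88*s + 9.42.
Numerator from C·adj(sI-A)·B + D·det(sI-A) = s^2 - 4.2*s + 1.52.
F(s) = (s^2 - 4.2*s + 1.52)/(s^3 + 5.9*s^2 + 12.88*s + 9.42)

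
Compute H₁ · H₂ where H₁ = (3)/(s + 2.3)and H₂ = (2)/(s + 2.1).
Series: H = H₁ · H₂ = (n₁·n₂)/(d₁·d₂).
Num: n₁·n₂ = 6. Den: d₁·d₂ = s^2 + 4.4*s + 4.83.
H(s) = (6)/(s^2 + 4.4*s + 4.83)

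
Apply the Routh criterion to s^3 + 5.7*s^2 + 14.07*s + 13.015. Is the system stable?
Routh array:
s^3: [1, 14.07]; s^2: [5.7, 13.015]; s^1: [11.7867]; s^0: [13.015]
First column: [1, 5.7, 11.7867, 13.015]. Sign changes = 0.
Yes, stable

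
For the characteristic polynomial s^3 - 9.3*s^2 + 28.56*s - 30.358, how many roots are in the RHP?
s^3 - 9.3*s^2 + 28.56*s - 30.358 = (s - 4.3)(s^2 - 5*s + 7.06). Poles: 2.5 + 0.9j, 2.5 - 0.9j, 4.3. RHP poles (Re>0): 3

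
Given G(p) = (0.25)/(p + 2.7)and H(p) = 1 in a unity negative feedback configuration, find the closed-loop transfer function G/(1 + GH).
Closed-loop T = G/(1+GH).
Numerator: G_num * H_den = 0.25.
Denominator: G_den * H_den + G_num * H_num = (p + 2.7) + (0.25) = p + 2.95.
T(p) = (0.25)/(p + 2.95)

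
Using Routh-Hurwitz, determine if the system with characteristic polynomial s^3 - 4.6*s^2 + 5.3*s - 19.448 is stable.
Routh array:
s^3: [1, 5.3]; s^2: [-4.6, -19.448]; s^1: [1.07217]; s^0: [-19.448]
First column: [1, -4.6, 1.07217, -19.448]. Sign changes = 3.
No, unstable (3 RHP root(s))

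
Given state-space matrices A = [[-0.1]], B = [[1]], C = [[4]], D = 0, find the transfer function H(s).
H(s) = C(sI - A)⁻¹B + D.
Characteristic polynomial det(sI - A) = s + 0.1.
Numerator from C·adj(sI-A)·B + D·det(sI-A) = 4.
H(s) = (4)/(s + 0.1)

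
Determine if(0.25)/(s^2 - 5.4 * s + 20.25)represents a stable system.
Denominator: s^2 - 5.4*s + 20.25. Poles: 2.7 + 3.6j, 2.7 - 3.6j. All Re(p)<0: No (unstable)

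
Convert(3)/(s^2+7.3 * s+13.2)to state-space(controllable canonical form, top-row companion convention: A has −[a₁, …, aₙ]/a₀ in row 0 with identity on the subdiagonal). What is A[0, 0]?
Reachable canonical form for den = s^2 + 7.3*s + 13.2: top row of A = -[a₁,a₂,...,aₙ]/a₀, ones on the subdiagonal, zeros elsewhere.
A = [[-7.3, -13.2], [1, 0]].
A[0,0] = -7.3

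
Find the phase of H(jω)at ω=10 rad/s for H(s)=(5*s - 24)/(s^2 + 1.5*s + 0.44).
Substitute s = j*10: H(j10) = 0.309695 - 0.45555j.
∠H(j10) = atan2(Im, Re) = atan2(-0.45555, 0.309695) = -55.79°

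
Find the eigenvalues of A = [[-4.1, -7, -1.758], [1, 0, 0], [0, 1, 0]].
Eigenvalues solve det(λI - A) = 0.
Characteristic polynomial: λ^3 + 4.1*λ^2 + 7*λ + 1.758 = 0.
Factor: (λ + 0.3)(λ^2 + 3.8*λ + 5.86) = 0.
Roots: -0.3, -1.9 + 1.5j, -1.9 - 1.5j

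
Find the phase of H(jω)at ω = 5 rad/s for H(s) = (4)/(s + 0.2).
Substitute s = j*5: H(j5) = 0.0319489 - 0.798722j.
∠H(j5) = atan2(Im, Re) = atan2(-0.798722, 0.0319489) = -87.71°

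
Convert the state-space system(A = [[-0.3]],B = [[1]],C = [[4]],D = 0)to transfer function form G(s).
G(s) = C(sI - A)⁻¹B + D.
Characteristic polynomial det(sI - A) = s + 0.3.
Numerator from C·adj(sI-A)·B + D·det(sI-A) = 4.
G(s) = (4)/(s + 0.3)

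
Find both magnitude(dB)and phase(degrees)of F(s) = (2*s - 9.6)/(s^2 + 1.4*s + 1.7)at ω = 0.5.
Substitute s = j*0.5: F(j0.5) = -5.09932 + 3.1514j.
|F| = 20*log₁₀(sqrt(Re²+Im²)) = 15.56 dB.
∠F = atan2(Im, Re) = 148.28°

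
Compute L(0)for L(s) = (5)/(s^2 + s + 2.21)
DC gain = L(0) = num(0)/den(0) = 5/2.21 = 2.262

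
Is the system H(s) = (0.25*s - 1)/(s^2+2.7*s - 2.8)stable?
Denominator: s^2 + 2.7*s - 2.8 = (s - 0.8)(s + 3.5). Poles: -3.5, 0.8. All Re(p)<0: No (unstable)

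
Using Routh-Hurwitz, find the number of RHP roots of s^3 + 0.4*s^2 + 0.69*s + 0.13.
Routh array:
s^3: [1, 0.69]; s^2: [0.4, 0.13]; s^1: [0.365]; s^0: [0.13]
First column: [1, 0.4, 0.365, 0.13]. Sign changes = RHP roots = 0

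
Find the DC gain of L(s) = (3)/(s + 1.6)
DC gain = L(0) = num(0)/den(0) = 3/1.6 = 1.875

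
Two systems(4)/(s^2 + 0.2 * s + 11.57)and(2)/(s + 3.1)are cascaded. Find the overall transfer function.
Series: H = H₁ · H₂ = (n₁·n₂)/(d₁·d₂).
Num: n₁·n₂ = 8. Den: d₁·d₂ = s^3 + 3.3*s^2 + 12.19*s + 35.867.
H(s) = (8)/(s^3 + 3.3*s^2 + 12.19*s + 35.867)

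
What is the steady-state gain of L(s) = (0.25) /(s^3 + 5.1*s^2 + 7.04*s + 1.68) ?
DC gain = L(0) = num(0)/den(0) = 0.25/1.68 = 0.1488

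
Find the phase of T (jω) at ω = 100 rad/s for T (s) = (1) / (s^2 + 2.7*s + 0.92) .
Substitute s = j*100: T(j100) = -9.99363e-05 - 2.69853e-06j.
∠T(j100) = atan2(Im, Re) = atan2(-2.69853e-06, -9.99363e-05) = -178.45°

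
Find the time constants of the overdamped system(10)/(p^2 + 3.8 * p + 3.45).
Overdamped: real poles at -1.5, -2.3. τ = -1/pole → τ₁ = 0.6667, τ₂ = 0.4348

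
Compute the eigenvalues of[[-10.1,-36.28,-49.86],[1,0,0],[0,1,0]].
Eigenvalues solve det(λI - A) = 0.
Characteristic polynomial: λ^3 + 10.1*λ^2 + 36.28*λ + 49.86 = 0.
Factor: (λ + 4.5)(λ^2 + 5.6*λ + 11.08) = 0.
Roots: -2.8 + 1.8j, -2.8 - 1.8j, -4.5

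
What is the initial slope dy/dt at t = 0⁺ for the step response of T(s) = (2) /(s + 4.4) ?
IVT: y'(0⁺) = lim_{s→∞} s²·Y(s) = lim_{s→∞} s·T(s).
deg(num) = 0, deg(den) = 1, relative degree = 1, so s·T(s) → (leading num)/(leading den) = 2/1 = 2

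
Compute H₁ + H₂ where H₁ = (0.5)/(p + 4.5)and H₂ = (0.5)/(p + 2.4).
Parallel: H = H₁ + H₂ = (n₁·d₂ + n₂·d₁)/(d₁·d₂).
n₁·d₂ = 0.5*p + 1.2. n₂·d₁ = 0.5*p + 2.25. Sum = p + 3.45. d₁·d₂ = p^2 + 6.9*p + 10.8.
H(p) = (p + 3.45)/(p^2 + 6.9*p + 10.8)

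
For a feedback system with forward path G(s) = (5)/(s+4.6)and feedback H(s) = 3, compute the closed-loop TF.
Closed-loop T = G/(1+GH).
Numerator: G_num * H_den = 5.
Denominator: G_den * H_den + G_num * H_num = (s + 4.6) + (15) = s + 19.6.
T(s) = (5)/(s + 19.6)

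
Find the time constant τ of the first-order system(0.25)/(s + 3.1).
First-order system: τ = -1/pole. Pole = -3.1. τ = -1/(-3.1) = 0.3226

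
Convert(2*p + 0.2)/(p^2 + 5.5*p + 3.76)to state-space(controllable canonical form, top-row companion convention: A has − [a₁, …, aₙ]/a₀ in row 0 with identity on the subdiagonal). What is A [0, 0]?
Reachable canonical form for den = p^2 + 5.5*p + 3.76: top row of A = -[a₁,a₂,...,aₙ]/a₀, ones on the subdiagonal, zeros elsewhere.
A = [[-5.5, -3.76], [1, 0]].
A[0,0] = -5.5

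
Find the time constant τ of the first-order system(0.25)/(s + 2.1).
First-order system: τ = -1/pole. Pole = -2.1. τ = -1/(-2.1) = 0.4762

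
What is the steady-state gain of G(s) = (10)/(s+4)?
DC gain = G(0) = num(0)/den(0) = 10/4 = 2.5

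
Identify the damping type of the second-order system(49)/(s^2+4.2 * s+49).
Standard form: ωn²/(s²+2ζωn·s+ωn²) gives ωn=7, ζ=0.3.
Underdamped (ζ = 0.3 < 1)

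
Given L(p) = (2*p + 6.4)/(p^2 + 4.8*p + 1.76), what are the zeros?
Set numerator = 0: 2*p + 6.4 = 0 → Zeros: -3.2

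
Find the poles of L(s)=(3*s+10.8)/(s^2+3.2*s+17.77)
Set denominator = 0: s^2 + 3.2*s + 17.77 = 0 → Poles: -1.6 + 3.9j, -1.6 - 3.9j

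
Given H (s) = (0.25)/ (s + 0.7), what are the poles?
Set denominator = 0: s + 0.7 = 0 → Poles: -0.7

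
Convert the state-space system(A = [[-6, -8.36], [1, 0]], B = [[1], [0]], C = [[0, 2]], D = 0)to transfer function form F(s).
F(s) = C(sI - A)⁻¹B + D.
Characteristic polynomial det(sI - A) = s^2 + 6*s + 8.36.
Numerator from C·adj(sI-A)·B + D·det(sI-A) = 2.
F(s) = (2)/(s^2 + 6*s + 8.36)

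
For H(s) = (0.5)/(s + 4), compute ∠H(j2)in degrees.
Substitute s = j*2: H(j2) = 0.1 - 0.05j.
∠H(j2) = atan2(Im, Re) = atan2(-0.05, 0.1) = -26.57°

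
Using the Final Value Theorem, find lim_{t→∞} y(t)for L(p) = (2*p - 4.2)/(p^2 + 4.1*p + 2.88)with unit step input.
FVT: lim_{t→∞} y(t) = lim_{p→0} p*Y(p) where Y(p) = L(p)/p.
= lim_{p→0} L(p) = L(0) = num(0)/den(0) = -4.2/2.88 = -1.458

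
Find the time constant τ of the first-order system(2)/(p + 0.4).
First-order system: τ = -1/pole. Pole = -0.4. τ = -1/(-0.4) = 2.5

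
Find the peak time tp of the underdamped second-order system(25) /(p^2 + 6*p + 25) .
Standard form: ωn²/(p²+2ζωn·p+ωn²) → ωn = 5, ζ = 0.6.
ωd = ωn·√(1-ζ²) = 5·√(1-0.6²) = 4.
tp = π/ωd = π/4 = 0.7854 s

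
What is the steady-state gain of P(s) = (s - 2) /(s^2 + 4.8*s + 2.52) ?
DC gain = P(0) = num(0)/den(0) = -2/2.52 = -0.7937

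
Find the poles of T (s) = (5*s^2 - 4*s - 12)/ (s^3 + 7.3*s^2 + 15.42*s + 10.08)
Set denominator = 0: s^3 + 7.3*s^2 + 15.42*s + 10.08 = (s + 1.6)(s + 4.2)(s + 1.5) = 0 → Poles: -1.5, -1.6, -4.2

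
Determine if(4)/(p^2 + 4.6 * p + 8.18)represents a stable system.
Denominator: p^2 + 4.6*p + 8.18. Poles: -2.3 + 1.7j, -2.3 - 1.7j. All Re(p)<0: Yes (stable)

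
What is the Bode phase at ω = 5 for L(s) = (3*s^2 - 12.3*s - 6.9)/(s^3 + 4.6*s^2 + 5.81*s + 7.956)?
Substitute s = j*5: L(j5) = 0.709797 - 0.0617039j.
∠L(j5) = atan2(Im, Re) = atan2(-0.0617039, 0.709797) = -4.97°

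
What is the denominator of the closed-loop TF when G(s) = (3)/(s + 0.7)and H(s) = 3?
Characteristic poly = G_den * H_den + G_num * H_num = (s + 0.7) + (9) = s + 9.7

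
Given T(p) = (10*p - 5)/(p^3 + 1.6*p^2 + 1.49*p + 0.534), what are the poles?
Set denominator = 0: p^3 + 1.6*p^2 + 1.49*p + 0.534 = (p + 0.6)(p^2 + p + 0.89) = 0 → Poles: -0.5 + 0.8j, -0.5 - 0.8j, -0.6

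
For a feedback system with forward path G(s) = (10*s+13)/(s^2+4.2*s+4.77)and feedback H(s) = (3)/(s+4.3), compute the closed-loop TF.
Closed-loop T = G/(1+GH).
Numerator: G_num * H_den = 10*s^2 + 56*s + 55.9.
Denominator: G_den * H_den + G_num * H_num = (s^3 + 8.5*s^2 + 22.83*s + 20.511) + (30*s + 39) = s^3 + 8.5*s^2 + 52.83*s + 59.511.
T(s) = (10*s^2 + 56*s + 55.9)/(s^3 + 8.5*s^2 + 52.83*s + 59.511)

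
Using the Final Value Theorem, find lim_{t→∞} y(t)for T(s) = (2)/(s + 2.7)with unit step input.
FVT: lim_{t→∞} y(t) = lim_{s→0} s*Y(s) where Y(s) = T(s)/s.
= lim_{s→0} T(s) = T(0) = num(0)/den(0) = 2/2.7 = 0.7407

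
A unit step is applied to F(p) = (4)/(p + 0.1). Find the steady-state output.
FVT: lim_{t→∞} y(t) = lim_{p→0} p*Y(p) where Y(p) = F(p)/p.
= lim_{p→0} F(p) = F(0) = num(0)/den(0) = 4/0.1 = 40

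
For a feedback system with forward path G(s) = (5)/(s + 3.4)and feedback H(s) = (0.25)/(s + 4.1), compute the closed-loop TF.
Closed-loop T = G/(1+GH).
Numerator: G_num * H_den = 5*s + 20.5.
Denominator: G_den * H_den + G_num * H_num = (s^2 + 7.5*s + 13.94) + (1.25) = s^2 + 7.5*s + 15.19.
T(s) = (5*s + 20.5)/(s^2 + 7.5*s + 15.19)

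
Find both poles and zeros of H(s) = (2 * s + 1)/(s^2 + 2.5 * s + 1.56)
Set denominator = 0: s^2 + 2.5*s + 1.56 = (s + 1.2)(s + 1.3) = 0 → Poles: -1.2, -1.3
Set numerator = 0: 2*s + 1 = 0 → Zeros: -0.5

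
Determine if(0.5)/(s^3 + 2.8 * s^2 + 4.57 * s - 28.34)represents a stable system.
Denominator: s^3 + 2.8*s^2 + 4.57*s - 28.34 = (s - 2)(s^2 + 4.8*s + 14.17). Poles: -2.4 + 2.9j, -2.4 - 2.9j, 2. All Re(p)<0: No (unstable)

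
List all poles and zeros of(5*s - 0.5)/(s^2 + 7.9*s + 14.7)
Set denominator = 0: s^2 + 7.9*s + 14.7 = (s + 3)(s + 4.9) = 0 → Poles: -3, -4.9
Set numerator = 0: 5*s - 0.5 = 0 → Zeros: 0.1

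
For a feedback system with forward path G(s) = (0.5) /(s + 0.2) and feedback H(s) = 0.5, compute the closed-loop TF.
Closed-loop T = G/(1+GH).
Numerator: G_num * H_den = 0.5.
Denominator: G_den * H_den + G_num * H_num = (s + 0.2) + (0.25) = s + 0.45.
T(s) = (0.5)/(s + 0.45)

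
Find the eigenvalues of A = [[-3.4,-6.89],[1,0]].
Eigenvalues solve det(λI - A) = 0.
Characteristic polynomial: λ^2 + 3.4*λ + 6.89 = 0.
Roots: -1.7 + 2j, -1.7 - 2j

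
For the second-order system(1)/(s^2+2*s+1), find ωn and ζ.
Standard form: ωn²/(s²+2ζωn·s+ωn²).
const=1=ωn² → ωn=1, s coeff=2=2ζωn → ζ=1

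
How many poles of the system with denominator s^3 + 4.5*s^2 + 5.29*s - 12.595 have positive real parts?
s^3 + 4.5*s^2 + 5.29*s - 12.595 = (s - 1.1)(s^2 + 5.6*s + 11.45). Poles: -2.8 + 1.9j, -2.8 - 1.9j, 1.1. RHP poles (Re>0): 1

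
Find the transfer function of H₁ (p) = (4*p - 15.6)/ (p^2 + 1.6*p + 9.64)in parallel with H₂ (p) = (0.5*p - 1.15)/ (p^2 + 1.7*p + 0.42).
Parallel: H = H₁ + H₂ = (n₁·d₂ + n₂·d₁)/(d₁·d₂).
n₁·d₂ = 4*p^3 - 8.8*p^2 - 24.84*p - 6.552. n₂·d₁ = 0.5*p^3 - 0.35*p^2 + 2.98*p - 11.086. Sum = 4.5*p^3 - 9.15*p^2 - 21.86*p - 17.638. d₁·d₂ = p^4 + 3.3*p^3 + 12.78*p^2 + 17.06*p + 4.0488.
H(p) = (4.5*p^3 - 9.15*p^2 - 21.86*p - 17.638)/(p^4 + 3.3*p^3 + 12.78*p^2 + 17.06*p + 4.0488)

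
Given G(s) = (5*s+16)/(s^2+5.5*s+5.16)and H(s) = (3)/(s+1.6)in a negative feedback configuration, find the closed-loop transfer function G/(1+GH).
Closed-loop T = G/(1+GH).
Numerator: G_num * H_den = 5*s^2 + 24*s + 25.6.
Denominator: G_den * H_den + G_num * H_num = (s^3 + 7.1*s^2 + 13.96*s + 8.256) + (15*s + 48) = s^3 + 7.1*s^2 + 28.96*s + 56.256.
T(s) = (5*s^2 + 24*s + 25.6)/(s^3 + 7.1*s^2 + 28.96*s + 56.256)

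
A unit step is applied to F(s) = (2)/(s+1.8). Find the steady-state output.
FVT: lim_{t→∞} y(t) = lim_{s→0} s*Y(s) where Y(s) = F(s)/s.
= lim_{s→0} F(s) = F(0) = num(0)/den(0) = 2/1.8 = 1.111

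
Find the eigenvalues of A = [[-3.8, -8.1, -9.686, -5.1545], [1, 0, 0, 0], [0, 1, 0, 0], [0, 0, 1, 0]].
Eigenvalues solve det(λI - A) = 0.
Characteristic polynomial: λ^4 + 3.8*λ^3 + 8.1*λ^2 + 9.686*λ + 5.1545 = 0.
Factor: (λ^2 + 2.4*λ + 1.69)(λ^2 + 1.4*λ + 3.05) = 0.
Roots: -0.7 + 1.6j, -0.7 - 1.6j, -1.2 + 0.5j, -1.2 - 0.5j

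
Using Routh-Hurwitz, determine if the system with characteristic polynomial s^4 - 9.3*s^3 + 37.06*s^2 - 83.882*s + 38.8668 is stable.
Routh array:
s^4: [1, 37.06, 38.8668]; s^3: [-9.3, -83.882]; s^2: [28.0404, 38.8668]; s^1: [-70.9913]; s^0: [38.8668]
First column: [1, -9.3, 28.0404, -70.9913, 38.8668]. Sign changes = 4.
No, unstable (4 RHP root(s))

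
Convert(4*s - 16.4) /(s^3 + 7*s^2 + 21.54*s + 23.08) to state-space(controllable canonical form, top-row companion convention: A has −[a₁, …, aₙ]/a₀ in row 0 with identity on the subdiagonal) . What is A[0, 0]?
Reachable canonical form for den = s^3 + 7*s^2 + 21.54*s + 23.08: top row of A = -[a₁,a₂,...,aₙ]/a₀, ones on the subdiagonal, zeros elsewhere.
A = [[-7, -21.54, -23.08], [1, 0, 0], [0, 1, 0]].
A[0,0] = -7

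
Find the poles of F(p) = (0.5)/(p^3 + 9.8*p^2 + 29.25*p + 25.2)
Set denominator = 0: p^3 + 9.8*p^2 + 29.25*p + 25.2 = (p + 4.8)(p + 3.5)(p + 1.5) = 0 → Poles: -1.5, -3.5, -4.8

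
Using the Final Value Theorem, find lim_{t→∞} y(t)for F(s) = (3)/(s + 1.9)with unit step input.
FVT: lim_{t→∞} y(t) = lim_{s→0} s*Y(s) where Y(s) = F(s)/s.
= lim_{s→0} F(s) = F(0) = num(0)/den(0) = 3/1.9 = 1.579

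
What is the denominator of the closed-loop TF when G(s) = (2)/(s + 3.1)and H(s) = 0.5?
Characteristic poly = G_den * H_den + G_num * H_num = (s + 3.1) + (1) = s + 4.1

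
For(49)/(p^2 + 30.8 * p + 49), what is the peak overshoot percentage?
Standard form: ωn²/(p²+2ζωn·p+ωn²) → ωn = 7, ζ = 2.2.
ζ ≥ 1, so the response is non-oscillatory: peak overshoot = 0%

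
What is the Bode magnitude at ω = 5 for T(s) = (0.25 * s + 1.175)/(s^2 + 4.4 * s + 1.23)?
Substitute s = j*5: T(j5) = -0.000409671 - 0.0529665j.
|T(j5)| = sqrt(Re² + Im²) = 0.05297.
20*log₁₀(0.05297) = -25.52 dB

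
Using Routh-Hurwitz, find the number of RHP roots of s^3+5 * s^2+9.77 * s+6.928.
Routh array:
s^3: [1, 9.77]; s^2: [5, 6.928]; s^1: [8.3844]; s^0: [6.928]
First column: [1, 5, 8.3844, 6.928]. Sign changes = RHP roots = 0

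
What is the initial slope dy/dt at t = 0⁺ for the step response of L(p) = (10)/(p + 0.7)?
IVT: y'(0⁺) = lim_{p→∞} p²·Y(p) = lim_{p→∞} p·L(p).
deg(num) = 0, deg(den) = 1, relative degree = 1, so p·L(p) → (leading num)/(leading den) = 10/1 = 10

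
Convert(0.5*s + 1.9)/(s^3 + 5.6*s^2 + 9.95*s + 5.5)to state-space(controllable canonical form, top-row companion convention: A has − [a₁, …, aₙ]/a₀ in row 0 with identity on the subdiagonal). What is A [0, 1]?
Reachable canonical form for den = s^3 + 5.6*s^2 + 9.95*s + 5.5: top row of A = -[a₁,a₂,...,aₙ]/a₀, ones on the subdiagonal, zeros elsewhere.
A = [[-5.6, -9.95, -5.5], [1, 0, 0], [0, 1, 0]].
A[0,1] = -9.95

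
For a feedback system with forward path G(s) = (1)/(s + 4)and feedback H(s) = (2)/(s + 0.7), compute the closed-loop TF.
Closed-loop T = G/(1+GH).
Numerator: G_num * H_den = s + 0.7.
Denominator: G_den * H_den + G_num * H_num = (s^2 + 4.7*s + 2.8) + (2) = s^2 + 4.7*s + 4.8.
T(s) = (s + 0.7)/(s^2 + 4.7*s + 4.8)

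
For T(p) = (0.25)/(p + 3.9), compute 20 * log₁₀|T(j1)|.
Substitute p = j*1: T(j1) = 0.0601481 - 0.0154226j.
|T(j1)| = sqrt(Re² + Im²) = 0.06209.
20*log₁₀(0.06209) = -24.14 dB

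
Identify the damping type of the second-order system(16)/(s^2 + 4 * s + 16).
Standard form: ωn²/(s²+2ζωn·s+ωn²) gives ωn=4, ζ=0.5.
Underdamped (ζ = 0.5 < 1)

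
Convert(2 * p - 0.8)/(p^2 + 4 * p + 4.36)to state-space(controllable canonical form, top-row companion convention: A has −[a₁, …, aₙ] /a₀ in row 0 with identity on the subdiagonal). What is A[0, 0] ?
Reachable canonical form for den = p^2 + 4*p + 4.36: top row of A = -[a₁,a₂,...,aₙ]/a₀, ones on the subdiagonal, zeros elsewhere.
A = [[-4, -4.36], [1, 0]].
A[0,0] = -4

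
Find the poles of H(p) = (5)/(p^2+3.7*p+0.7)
Set denominator = 0: p^2 + 3.7*p + 0.7 = (p + 0.2)(p + 3.5) = 0 → Poles: -0.2, -3.5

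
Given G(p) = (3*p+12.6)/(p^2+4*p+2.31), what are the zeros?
Set numerator = 0: 3*p + 12.6 = 0 → Zeros: -4.2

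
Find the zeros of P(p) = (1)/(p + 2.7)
Numerator is a nonzero constant (1) → Zeros: none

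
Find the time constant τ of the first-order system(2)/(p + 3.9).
First-order system: τ = -1/pole. Pole = -3.9. τ = -1/(-3.9) = 0.2564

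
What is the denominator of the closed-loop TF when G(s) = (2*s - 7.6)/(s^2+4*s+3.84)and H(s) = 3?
Characteristic poly = G_den * H_den + G_num * H_num = (s^2 + 4*s + 3.84) + (6*s - 22.8) = s^2 + 10*s - 18.96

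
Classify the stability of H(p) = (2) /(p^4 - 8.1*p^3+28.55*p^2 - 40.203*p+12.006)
Denominator: p^4 - 8.1*p^3 + 28.55*p^2 - 40.203*p + 12.006 = (p - 0.4)(p - 2.3)(p^2 - 5.4*p + 13.05). Poles: 0.4, 2.3, 2.7 + 2.4j, 2.7 - 2.4j. Unstable (4 pole(s) in RHP)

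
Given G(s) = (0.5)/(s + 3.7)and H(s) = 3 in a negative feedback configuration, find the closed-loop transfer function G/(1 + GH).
Closed-loop T = G/(1+GH).
Numerator: G_num * H_den = 0.5.
Denominator: G_den * H_den + G_num * H_num = (s + 3.7) + (1.5) = s + 5.2.
T(s) = (0.5)/(s + 5.2)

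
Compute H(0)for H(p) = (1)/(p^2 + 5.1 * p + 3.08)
DC gain = H(0) = num(0)/den(0) = 1/3.08 = 0.3247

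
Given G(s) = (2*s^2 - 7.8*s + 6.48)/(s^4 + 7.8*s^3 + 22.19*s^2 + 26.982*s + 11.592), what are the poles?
Set denominator = 0: s^4 + 7.8*s^3 + 22.19*s^2 + 26.982*s + 11.592 = (s + 2.3)(s + 2.4)(s + 2.1)(s + 1) = 0 → Poles: -1, -2.1, -2.3, -2.4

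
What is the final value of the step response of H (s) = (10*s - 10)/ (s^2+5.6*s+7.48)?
FVT: lim_{t→∞} y(t) = lim_{s→0} s*Y(s) where Y(s) = H(s)/s.
= lim_{s→0} H(s) = H(0) = num(0)/den(0) = -10/7.48 = -1.337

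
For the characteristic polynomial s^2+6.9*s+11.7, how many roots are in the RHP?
s^2 + 6.9*s + 11.7 = (s + 3)(s + 3.9). Poles: -3, -3.9. RHP poles (Re>0): 0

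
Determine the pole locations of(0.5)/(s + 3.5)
Set denominator = 0: s + 3.5 = 0 → Poles: -3.5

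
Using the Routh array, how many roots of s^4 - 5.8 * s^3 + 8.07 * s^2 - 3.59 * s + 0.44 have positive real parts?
Routh array:
s^4: [1, 8.07, 0.44]; s^3: [-5.8, -3.59]; s^2: [7.45103, 0.44]; s^1: [-3.2475]; s^0: [0.44]
First column: [1, -5.8, 7.45103, -3.2475, 0.44]. Sign changes = RHP roots = 4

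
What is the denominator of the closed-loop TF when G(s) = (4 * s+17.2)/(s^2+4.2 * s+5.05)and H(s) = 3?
Characteristic poly = G_den * H_den + G_num * H_num = (s^2 + 4.2*s + 5.05) + (12*s + 51.6) = s^2 + 16.2*s + 56.65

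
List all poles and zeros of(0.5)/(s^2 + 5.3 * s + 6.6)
Set denominator = 0: s^2 + 5.3*s + 6.6 = (s + 3.3)(s + 2) = 0 → Poles: -2, -3.3
Numerator is a nonzero constant (0.5) → Zeros: none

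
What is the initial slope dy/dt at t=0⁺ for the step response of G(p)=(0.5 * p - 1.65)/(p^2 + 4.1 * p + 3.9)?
IVT: y'(0⁺) = lim_{p→∞} p²·Y(p) = lim_{p→∞} p·G(p).
deg(num) = 1, deg(den) = 2, relative degree = 1, so p·G(p) → (leading num)/(leading den) = 0.5/1 = 0.5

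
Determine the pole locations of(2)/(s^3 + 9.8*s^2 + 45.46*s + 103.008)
Set denominator = 0: s^3 + 9.8*s^2 + 45.46*s + 103.008 = (s + 4.8)(s^2 + 5*s + 21.46) = 0 → Poles: -2.5 + 3.9j, -2.5 - 3.9j, -4.8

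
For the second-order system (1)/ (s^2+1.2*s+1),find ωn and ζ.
Standard form: ωn²/(s²+2ζωn·s+ωn²).
const=1=ωn² → ωn=1, s coeff=1.2=2ζωn → ζ=0.6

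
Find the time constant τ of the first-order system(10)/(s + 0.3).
First-order system: τ = -1/pole. Pole = -0.3. τ = -1/(-0.3) = 3.333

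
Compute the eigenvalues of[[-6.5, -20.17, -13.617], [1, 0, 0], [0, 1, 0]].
Eigenvalues solve det(λI - A) = 0.
Characteristic polynomial: λ^3 + 6.5*λ^2 + 20.17*λ + 13.617 = 0.
Factor: (λ + 0.9)(λ^2 + 5.6*λ + 15.13) = 0.
Roots: -0.9, -2.8 + 2.7j, -2.8 - 2.7j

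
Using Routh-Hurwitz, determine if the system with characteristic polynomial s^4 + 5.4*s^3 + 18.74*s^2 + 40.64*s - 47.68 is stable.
Routh array:
s^4: [1, 18.74, -47.68]; s^3: [5.4, 40.64]; s^2: [11.2141, -47.68]; s^1: [63.5997]; s^0: [-47.68]
First column: [1, 5.4, 11.2141, 63.5997, -47.68]. Sign changes = 1.
No, unstable (1 RHP root(s))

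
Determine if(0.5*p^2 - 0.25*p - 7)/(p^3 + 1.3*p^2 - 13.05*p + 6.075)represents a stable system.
Denominator: p^3 + 1.3*p^2 - 13.05*p + 6.075 = (p - 2.7)(p - 0.5)(p + 4.5). Poles: -4.5, 0.5, 2.7. All Re(p)<0: No (unstable)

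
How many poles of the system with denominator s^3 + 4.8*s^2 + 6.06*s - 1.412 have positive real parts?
s^3 + 4.8*s^2 + 6.06*s - 1.412 = (s - 0.2)(s^2 + 5*s + 7.06). Poles: -2.5 + 0.9j, -2.5 - 0.9j, 0.2. RHP poles (Re>0): 1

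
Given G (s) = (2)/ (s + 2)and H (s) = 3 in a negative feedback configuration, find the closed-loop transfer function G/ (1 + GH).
Closed-loop T = G/(1+GH).
Numerator: G_num * H_den = 2.
Denominator: G_den * H_den + G_num * H_num = (s + 2) + (6) = s + 8.
T(s) = (2)/(s + 8)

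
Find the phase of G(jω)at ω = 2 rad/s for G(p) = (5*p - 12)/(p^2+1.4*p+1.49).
Substitute p = j*2: G(j2) = 4.1103 + 0.601127j.
∠G(j2) = atan2(Im, Re) = atan2(0.601127, 4.1103) = 8.32°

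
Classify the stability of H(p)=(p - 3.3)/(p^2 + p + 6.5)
Denominator: p^2 + p + 6.5. Poles: -0.5 + 2.5j, -0.5 - 2.5j. Stable (all poles in LHP)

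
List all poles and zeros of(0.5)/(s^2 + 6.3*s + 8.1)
Set denominator = 0: s^2 + 6.3*s + 8.1 = (s + 4.5)(s + 1.8) = 0 → Poles: -1.8, -4.5
Numerator is a nonzero constant (0.5) → Zeros: none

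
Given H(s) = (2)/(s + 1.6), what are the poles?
Set denominator = 0: s + 1.6 = 0 → Poles: -1.6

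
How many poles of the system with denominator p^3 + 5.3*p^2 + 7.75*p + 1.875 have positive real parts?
p^3 + 5.3*p^2 + 7.75*p + 1.875 = (p + 2.5)(p + 2.5)(p + 0.3). Poles: -0.3, -2.5, -2.5. RHP poles (Re>0): 0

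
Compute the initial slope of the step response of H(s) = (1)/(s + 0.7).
IVT: y'(0⁺) = lim_{s→∞} s²·Y(s) = lim_{s→∞} s·H(s).
deg(num) = 0, deg(den) = 1, relative degree = 1, so s·H(s) → (leading num)/(leading den) = 1/1 = 1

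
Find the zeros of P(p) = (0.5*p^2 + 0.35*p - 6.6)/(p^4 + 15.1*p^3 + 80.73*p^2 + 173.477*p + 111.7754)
Set numerator = 0: 0.5*p^2 + 0.35*p - 6.6 = 0.5*(p - 3.3)(p + 4) = 0 → Zeros: -4, 3.3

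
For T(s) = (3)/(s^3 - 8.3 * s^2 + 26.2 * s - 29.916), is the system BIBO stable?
Denominator: s^3 - 8.3*s^2 + 26.2*s - 29.916 = (s - 2.7)(s^2 - 5.6*s + 11.08). Poles: 2.7, 2.8 + 1.8j, 2.8 - 1.8j. All Re(p)<0: No (unstable)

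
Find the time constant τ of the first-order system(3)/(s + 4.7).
First-order system: τ = -1/pole. Pole = -4.7. τ = -1/(-4.7) = 0.2128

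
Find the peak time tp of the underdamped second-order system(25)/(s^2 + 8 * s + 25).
Standard form: ωn²/(s²+2ζωn·s+ωn²) → ωn = 5, ζ = 0.8.
ωd = ωn·√(1-ζ²) = 5·√(1-0.8²) = 3.
tp = π/ωd = π/3 = 1.047 s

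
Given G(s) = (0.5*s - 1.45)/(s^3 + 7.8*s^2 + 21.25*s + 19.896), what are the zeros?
Set numerator = 0: 0.5*s - 1.45 = 0 → Zeros: 2.9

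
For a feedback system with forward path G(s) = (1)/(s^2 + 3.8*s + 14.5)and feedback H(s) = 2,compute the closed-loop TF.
Closed-loop T = G/(1+GH).
Numerator: G_num * H_den = 1.
Denominator: G_den * H_den + G_num * H_num = (s^2 + 3.8*s + 14.5) + (2) = s^2 + 3.8*s + 16.5.
T(s) = (1)/(s^2 + 3.8*s + 16.5)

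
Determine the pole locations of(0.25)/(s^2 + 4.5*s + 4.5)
Set denominator = 0: s^2 + 4.5*s + 4.5 = (s + 1.5)(s + 3) = 0 → Poles: -1.5, -3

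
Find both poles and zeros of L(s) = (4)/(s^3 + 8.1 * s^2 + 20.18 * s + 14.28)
Set denominator = 0: s^3 + 8.1*s^2 + 20.18*s + 14.28 = (s + 3.5)(s + 1.2)(s + 3.4) = 0 → Poles: -1.2, -3.4, -3.5
Numerator is a nonzero constant (4) → Zeros: none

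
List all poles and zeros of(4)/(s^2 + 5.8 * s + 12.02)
Set denominator = 0: s^2 + 5.8*s + 12.02 = 0 → Poles: -2.9 + 1.9j, -2.9 - 1.9j
Numerator is a nonzero constant (4) → Zeros: none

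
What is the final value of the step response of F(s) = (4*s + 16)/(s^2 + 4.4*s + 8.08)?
FVT: lim_{t→∞} y(t) = lim_{s→0} s*Y(s) where Y(s) = F(s)/s.
= lim_{s→0} F(s) = F(0) = num(0)/den(0) = 16/8.08 = 1.98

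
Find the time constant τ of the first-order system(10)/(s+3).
First-order system: τ = -1/pole. Pole = -3. τ = -1/(-3) = 0.3333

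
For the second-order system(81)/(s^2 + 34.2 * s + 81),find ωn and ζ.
Standard form: ωn²/(s²+2ζωn·s+ωn²).
const=81=ωn² → ωn=9, s coeff=34.2=2ζωn → ζ=1.9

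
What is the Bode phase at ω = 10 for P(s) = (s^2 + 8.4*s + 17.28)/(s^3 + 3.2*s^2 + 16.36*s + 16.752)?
Substitute s = j*10: P(j10) = -0.0570708 - 0.119592j.
∠P(j10) = atan2(Im, Re) = atan2(-0.119592, -0.0570708) = -115.51°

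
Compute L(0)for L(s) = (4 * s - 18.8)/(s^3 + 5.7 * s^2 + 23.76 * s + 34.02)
DC gain = L(0) = num(0)/den(0) = -18.8/34.02 = -0.5526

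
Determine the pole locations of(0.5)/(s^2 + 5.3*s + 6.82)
Set denominator = 0: s^2 + 5.3*s + 6.82 = (s + 3.1)(s + 2.2) = 0 → Poles: -2.2, -3.1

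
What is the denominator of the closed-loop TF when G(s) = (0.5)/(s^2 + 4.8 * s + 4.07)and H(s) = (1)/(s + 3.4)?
Characteristic poly = G_den * H_den + G_num * H_num = (s^3 + 8.2*s^2 + 20.39*s + 13.838) + (0.5) = s^3 + 8.2*s^2 + 20.39*s + 14.338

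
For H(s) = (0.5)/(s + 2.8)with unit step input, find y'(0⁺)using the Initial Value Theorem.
IVT: y'(0⁺) = lim_{s→∞} s²·Y(s) = lim_{s→∞} s·H(s).
deg(num) = 0, deg(den) = 1, relative degree = 1, so s·H(s) → (leading num)/(leading den) = 0.5/1 = 0.5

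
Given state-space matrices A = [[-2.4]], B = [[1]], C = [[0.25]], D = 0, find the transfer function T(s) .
T(s) = C(sI - A)⁻¹B + D.
Characteristic polynomial det(sI - A) = s + 2.4.
Numerator from C·adj(sI-A)·B + D·det(sI-A) = 0.25.
T(s) = (0.25)/(s + 2.4)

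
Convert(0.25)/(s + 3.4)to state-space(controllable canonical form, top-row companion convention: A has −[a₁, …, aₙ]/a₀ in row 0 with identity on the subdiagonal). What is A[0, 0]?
Reachable canonical form for den = s + 3.4: top row of A = -[a₁,a₂,...,aₙ]/a₀, ones on the subdiagonal, zeros elsewhere.
A = [[-3.4]].
A[0,0] = -3.4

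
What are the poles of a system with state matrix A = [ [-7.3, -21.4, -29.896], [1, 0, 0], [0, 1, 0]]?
Eigenvalues solve det(λI - A) = 0.
Characteristic polynomial: λ^3 + 7.3*λ^2 + 21.4*λ + 29.896 = 0.
Factor: (λ + 3.7)(λ^2 + 3.6*λ + 8.08) = 0.
Roots: -1.8 + 2.2j, -1.8 - 2.2j, -3.7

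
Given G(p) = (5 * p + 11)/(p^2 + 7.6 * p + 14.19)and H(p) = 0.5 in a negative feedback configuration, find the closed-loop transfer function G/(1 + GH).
Closed-loop T = G/(1+GH).
Numerator: G_num * H_den = 5*p + 11.
Denominator: G_den * H_den + G_num * H_num = (p^2 + 7.6*p + 14.19) + (2.5*p + 5.5) = p^2 + 10.1*p + 19.69.
T(p) = (5*p + 11)/(p^2 + 10.1*p + 19.69)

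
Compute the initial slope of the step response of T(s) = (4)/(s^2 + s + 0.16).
IVT: y'(0⁺) = lim_{s→∞} s²·Y(s) = lim_{s→∞} s·T(s).
deg(num) = 0, deg(den) = 2, relative degree = 2 ≥ 2, so s·T(s) → 0. Initial slope = 0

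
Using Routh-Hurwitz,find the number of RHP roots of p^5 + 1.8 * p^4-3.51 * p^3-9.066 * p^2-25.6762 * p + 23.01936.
Routh array:
p^5: [1, -3.51, -25.6762]; p^4: [1.8, -9.066, 23.01936]; p^3: [1.52667, -38.4647]; p^2: [36.2854, 23.01936]; p^1: [-39.4332]; p^0: [23.01936]
First column: [1, 1.8, 1.52667, 36.2854, -39.4332, 23.01936]. Sign changes = RHP roots = 2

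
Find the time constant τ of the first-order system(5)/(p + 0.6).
First-order system: τ = -1/pole. Pole = -0.6. τ = -1/(-0.6) = 1.667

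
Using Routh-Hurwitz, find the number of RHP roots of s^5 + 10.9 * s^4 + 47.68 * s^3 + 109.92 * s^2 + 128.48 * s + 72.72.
Routh array:
s^5: [1, 47.68, 128.48]; s^4: [10.9, 109.92, 72.72]; s^3: [37.5956, 121.808]; s^2: [74.6044, 72.72]; s^1: [85.1624]; s^0: [72.72]
First column: [1, 10.9, 37.5956, 74.6044, 85.1624, 72.72]. Sign changes = RHP roots = 0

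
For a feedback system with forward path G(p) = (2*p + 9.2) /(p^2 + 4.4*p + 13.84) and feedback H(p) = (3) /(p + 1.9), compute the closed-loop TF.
Closed-loop T = G/(1+GH).
Numerator: G_num * H_den = 2*p^2 + 13*p + 17.48.
Denominator: G_den * H_den + G_num * H_num = (p^3 + 6.3*p^2 + 22.2*p + 26.296) + (6*p + 27.6) = p^3 + 6.3*p^2 + 28.2*p + 53.896.
T(p) = (2*p^2 + 13*p + 17.48)/(p^3 + 6.3*p^2 + 28.2*p + 53.896)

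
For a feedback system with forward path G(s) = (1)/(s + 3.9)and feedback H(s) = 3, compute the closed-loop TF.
Closed-loop T = G/(1+GH).
Numerator: G_num * H_den = 1.
Denominator: G_den * H_den + G_num * H_num = (s + 3.9) + (3) = s + 6.9.
T(s) = (1)/(s + 6.9)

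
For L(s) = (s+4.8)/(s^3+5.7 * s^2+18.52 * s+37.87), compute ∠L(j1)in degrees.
Substitute s = j*1: L(j1) = 0.128133 - 0.0386971j.
∠L(j1) = atan2(Im, Re) = atan2(-0.0386971, 0.128133) = -16.80°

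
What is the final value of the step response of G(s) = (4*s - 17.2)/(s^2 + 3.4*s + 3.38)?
FVT: lim_{t→∞} y(t) = lim_{s→0} s*Y(s) where Y(s) = G(s)/s.
= lim_{s→0} G(s) = G(0) = num(0)/den(0) = -17.2/3.38 = -5.089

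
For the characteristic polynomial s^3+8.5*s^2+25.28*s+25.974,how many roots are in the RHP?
s^3 + 8.5*s^2 + 25.28*s + 25.974 = (s + 2.7)(s^2 + 5.8*s + 9.62). Poles: -2.7, -2.9 + 1.1j, -2.9 - 1.1j. RHP poles (Re>0): 0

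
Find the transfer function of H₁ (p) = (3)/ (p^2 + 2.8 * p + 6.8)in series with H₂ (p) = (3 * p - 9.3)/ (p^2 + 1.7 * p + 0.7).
Series: H = H₁ · H₂ = (n₁·n₂)/(d₁·d₂).
Num: n₁·n₂ = 9*p - 27.9. Den: d₁·d₂ = p^4 + 4.5*p^3 + 12.26*p^2 + 13.52*p + 4.76.
H(p) = (9*p - 27.9)/(p^4 + 4.5*p^3 + 12.26*p^2 + 13.52*p + 4.76)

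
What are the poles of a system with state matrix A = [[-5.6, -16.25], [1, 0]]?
Eigenvalues solve det(λI - A) = 0.
Characteristic polynomial: λ^2 + 5.6*λ + 16.25 = 0.
Roots: -2.8 + 2.9j, -2.8 - 2.9j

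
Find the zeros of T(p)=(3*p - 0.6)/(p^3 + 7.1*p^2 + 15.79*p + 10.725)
Set numerator = 0: 3*p - 0.6 = 0 → Zeros: 0.2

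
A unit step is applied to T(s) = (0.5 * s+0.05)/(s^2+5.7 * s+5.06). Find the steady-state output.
FVT: lim_{t→∞} y(t) = lim_{s→0} s*Y(s) where Y(s) = T(s)/s.
= lim_{s→0} T(s) = T(0) = num(0)/den(0) = 0.05/5.06 = 0.009881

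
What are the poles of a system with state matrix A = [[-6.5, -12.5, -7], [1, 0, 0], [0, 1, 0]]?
Eigenvalues solve det(λI - A) = 0.
Characteristic polynomial: λ^3 + 6.5*λ^2 + 12.5*λ + 7 = 0.
Factor: (λ + 3.5)(λ + 1)(λ + 2) = 0.
Roots: -1, -2, -3.5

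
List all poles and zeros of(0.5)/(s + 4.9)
Set denominator = 0: s + 4.9 = 0 → Poles: -4.9
Numerator is a nonzero constant (0.5) → Zeros: none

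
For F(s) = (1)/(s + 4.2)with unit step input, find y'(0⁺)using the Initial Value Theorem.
IVT: y'(0⁺) = lim_{s→∞} s²·Y(s) = lim_{s→∞} s·F(s).
deg(num) = 0, deg(den) = 1, relative degree = 1, so s·F(s) → (leading num)/(leading den) = 1/1 = 1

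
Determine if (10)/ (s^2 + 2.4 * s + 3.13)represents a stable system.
Denominator: s^2 + 2.4*s + 3.13. Poles: -1.2 + 1.3j, -1.2 - 1.3j. All Re(p)<0: Yes (stable)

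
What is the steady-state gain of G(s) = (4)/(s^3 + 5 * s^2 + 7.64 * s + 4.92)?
DC gain = G(0) = num(0)/den(0) = 4/4.92 = 0.813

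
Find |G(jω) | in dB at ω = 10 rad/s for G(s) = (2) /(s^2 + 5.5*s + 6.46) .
Substitute s = j*10: G(j10) = -0.0158883 - 0.00934204j.
|G(j10)| = sqrt(Re² + Im²) = 0.01843.
20*log₁₀(0.01843) = -34.69 dB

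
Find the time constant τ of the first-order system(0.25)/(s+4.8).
First-order system: τ = -1/pole. Pole = -4.8. τ = -1/(-4.8) = 0.2083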